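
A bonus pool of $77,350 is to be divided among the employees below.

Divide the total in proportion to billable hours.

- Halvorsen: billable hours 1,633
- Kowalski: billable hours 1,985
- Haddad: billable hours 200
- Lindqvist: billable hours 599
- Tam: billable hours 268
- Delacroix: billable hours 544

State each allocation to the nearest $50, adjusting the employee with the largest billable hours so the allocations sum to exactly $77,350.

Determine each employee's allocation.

Halvorsen: $24,150 | Kowalski: $29,400 | Haddad: $2,950 | Lindqvist: $8,850 | Tam: $3,950 | Delacroix: $8,050

Sum of billable hours: 5,229.
Unrounded shares: Halvorsen 1,633/5,229 × $77,350 = 24,156.16; Kowalski 1,985/5,229 × $77,350 = 29,363.12; Haddad 200/5,229 × $77,350 = 2,958.50; Lindqvist 599/5,229 × $77,350 = 8,860.71; Tam 268/5,229 × $77,350 = 3,964.39; Delacroix 544/5,229 × $77,350 = 8,047.12.
After rounding ($50): Halvorsen $24,150; Kowalski $29,350; Haddad $2,950; Lindqvist $8,850; Tam $3,950; Delacroix $8,050. Sum = $77,300.
Difference $77,350 − $77,300 = +$50 applied to largest billable hours (Kowalski): Kowalski becomes $29,400.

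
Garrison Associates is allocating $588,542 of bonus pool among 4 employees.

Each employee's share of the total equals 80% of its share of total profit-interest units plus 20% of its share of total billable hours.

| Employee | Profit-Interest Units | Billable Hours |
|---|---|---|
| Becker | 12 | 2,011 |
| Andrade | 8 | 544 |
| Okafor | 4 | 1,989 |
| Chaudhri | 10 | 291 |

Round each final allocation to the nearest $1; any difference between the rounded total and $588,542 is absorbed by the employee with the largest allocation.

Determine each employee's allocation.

Totals — profit-interest units 34, billable hours 4,835.
Blended shares (80% profit-interest units + 20% billable hours): Becker 0.3655; Andrade 0.2107; Okafor 0.1764; Chaudhri 0.2473.
Proportional shares: Becker 215,134.49; Andrade 124,028.09; Okafor 103,814.53; Chaudhri 145,564.89.
Rounded to nearest $1: Becker $215,134; Andrade $124,028; Okafor $103,815; Chaudhri $145,565. Sum = $588,542.
Rounded total matches; no reconciliation needed.

Becker: $215,134; Andrade: $124,028; Okafor: $103,815; Chaudhri: $145,565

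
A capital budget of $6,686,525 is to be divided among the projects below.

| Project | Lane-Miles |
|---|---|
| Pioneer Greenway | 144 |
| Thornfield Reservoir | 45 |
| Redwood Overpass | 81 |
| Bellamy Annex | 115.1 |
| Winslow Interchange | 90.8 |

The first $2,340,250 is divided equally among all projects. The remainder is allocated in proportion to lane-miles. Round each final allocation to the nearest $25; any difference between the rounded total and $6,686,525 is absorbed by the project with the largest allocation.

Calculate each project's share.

Equal tier: $2,340,250 ÷ 5 = $468,050 apiece.
Remainder $4,346,275 by lane-miles (total 475.9): Pioneer Greenway 1,315,115.78 → $1,315,125; Thornfield Reservoir 410,973.68 → $410,975; Redwood Overpass 739,752.63 → $739,750; Bellamy Annex 1,051,179.35 → $1,051,175; Winslow Interchange 829,253.56 → $829,250.
Totals: Pioneer Greenway $468,050 + $1,315,125 = $1,783,175; Thornfield Reservoir $468,050 + $410,975 = $879,025; Redwood Overpass $468,050 + $739,750 = $1,207,800; Bellamy Annex $468,050 + $1,051,175 = $1,519,225; Winslow Interchange $468,050 + $829,250 = $1,297,300.

Pioneer Greenway: $1,783,175 · Thornfield Reservoir: $879,025 · Redwood Overpass: $1,207,800 · Bellamy Annex: $1,519,225 · Winslow Interchange: $1,297,300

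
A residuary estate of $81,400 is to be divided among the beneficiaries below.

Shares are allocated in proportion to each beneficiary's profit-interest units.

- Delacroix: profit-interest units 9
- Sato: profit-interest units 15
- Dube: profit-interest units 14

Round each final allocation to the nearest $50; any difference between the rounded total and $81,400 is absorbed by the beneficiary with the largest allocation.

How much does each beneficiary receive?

Delacroix: $19,300 | Sato: $32,100 | Dube: $30,000

Sum of profit-interest units: 38.
Proportional shares: Delacroix 9/38 × $81,400 = 19,278.95; Sato 15/38 × $81,400 = 32,131.58; Dube 14/38 × $81,400 = 29,989.47.
At nearest $50: Delacroix $19,300; Sato $32,150; Dube $30,000. Sum = $81,450.
Difference $81,400 − $81,450 = −$50 applied to largest allocation (Sato): Sato becomes $32,100.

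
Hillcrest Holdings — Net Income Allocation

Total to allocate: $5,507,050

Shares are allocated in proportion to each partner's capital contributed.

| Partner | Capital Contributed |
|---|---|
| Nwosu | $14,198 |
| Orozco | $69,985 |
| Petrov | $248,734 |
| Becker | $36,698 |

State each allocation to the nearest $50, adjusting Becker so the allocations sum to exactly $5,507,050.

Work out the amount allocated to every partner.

Sum of capital contributed: 369,615.
Proportional shares: Nwosu 14,198/369,615 × $5,507,050 = 211,542.00; Orozco 69,985/369,615 × $5,507,050 = 1,042,736.07; Petrov 248,734/369,615 × $5,507,050 = 3,705,992.92; Becker 36,698/369,615 × $5,507,050 = 546,779.00.
At nearest $50: Nwosu $211,550; Orozco $1,042,750; Petrov $3,706,000; Becker $546,800. Sum = $5,507,100.
Difference $5,507,050 − $5,507,100 = −$50 applied to Becker: Becker becomes $546,750.

Nwosu: $211,550 | Orozco: $1,042,750 | Petrov: $3,706,000 | Becker: $546,750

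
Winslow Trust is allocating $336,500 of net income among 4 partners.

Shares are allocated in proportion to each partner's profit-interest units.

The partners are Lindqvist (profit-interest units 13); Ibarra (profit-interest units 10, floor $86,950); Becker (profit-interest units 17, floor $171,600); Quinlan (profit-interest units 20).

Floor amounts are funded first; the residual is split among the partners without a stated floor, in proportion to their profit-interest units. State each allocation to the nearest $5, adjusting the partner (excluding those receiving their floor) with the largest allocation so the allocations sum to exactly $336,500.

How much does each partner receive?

Fund the minimums — Ibarra $86,950; Becker $171,600. Balance $77,950.
Balance split over remaining profit-interest units 33: Lindqvist 30,707.58 → $30,710; Quinlan 47,242.42 → $47,240.

Lindqvist: $30,710 | Ibarra: $86,950 | Becker: $171,600 | Quinlan: $47,240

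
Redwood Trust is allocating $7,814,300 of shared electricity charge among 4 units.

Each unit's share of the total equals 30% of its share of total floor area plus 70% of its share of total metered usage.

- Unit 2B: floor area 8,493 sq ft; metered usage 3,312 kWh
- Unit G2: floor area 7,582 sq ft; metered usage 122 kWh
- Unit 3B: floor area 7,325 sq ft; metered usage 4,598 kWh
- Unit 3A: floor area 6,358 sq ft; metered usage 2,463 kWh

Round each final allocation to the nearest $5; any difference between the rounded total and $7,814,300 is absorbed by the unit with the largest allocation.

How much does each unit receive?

Unit 2B: $2,395,285 · Unit G2: $660,885 · Unit 3B: $2,973,535 · Unit 3A: $1,784,595

Totals — floor area 29,758, metered usage 10,495.
Combined weights (30% floor area + 70% metered usage): Unit 2B 0.3065; Unit G2 0.0846; Unit 3B 0.3805; Unit 3A 0.2284.
Proportional shares: Unit 2B 2,395,285.08; Unit G2 660,885.02; Unit 3B 2,973,536.97; Unit 3A 1,784,592.93.
At nearest $5: Unit 2B $2,395,285; Unit G2 $660,885; Unit 3B $2,973,535; Unit 3A $1,784,595. Sum = $7,814,300.
Sum already equals the total — no adjustment.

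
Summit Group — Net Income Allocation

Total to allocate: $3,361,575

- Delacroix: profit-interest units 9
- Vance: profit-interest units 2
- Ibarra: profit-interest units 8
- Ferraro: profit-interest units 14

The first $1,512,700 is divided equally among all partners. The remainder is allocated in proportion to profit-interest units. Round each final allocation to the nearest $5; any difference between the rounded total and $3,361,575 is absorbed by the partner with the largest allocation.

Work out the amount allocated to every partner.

$1,512,700 shared equally gives $378,175 per partner.
Remainder $1,848,875 by profit-interest units (total 33): Delacroix 504,238.64 → $504,240; Vance 112,053.03 → $112,055; Ibarra 448,212.12 → $448,210; Ferraro 784,371.21 → $784,370.
Totals: Delacroix $378,175 + $504,240 = $882,415; Vance $378,175 + $112,055 = $490,230; Ibarra $378,175 + $448,210 = $826,385; Ferraro $378,175 + $784,370 = $1,162,545.

Delacroix: $882,415 · Vance: $490,230 · Ibarra: $826,385 · Ferraro: $1,162,545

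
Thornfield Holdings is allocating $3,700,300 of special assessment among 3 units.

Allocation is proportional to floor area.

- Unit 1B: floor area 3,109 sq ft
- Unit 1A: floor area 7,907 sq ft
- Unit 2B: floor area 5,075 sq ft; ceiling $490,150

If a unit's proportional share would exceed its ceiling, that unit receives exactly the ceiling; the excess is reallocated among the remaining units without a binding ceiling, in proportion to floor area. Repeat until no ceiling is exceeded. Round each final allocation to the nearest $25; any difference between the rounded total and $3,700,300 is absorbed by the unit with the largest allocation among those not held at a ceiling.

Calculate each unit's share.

Unit 1B: $905,975 | Unit 1A: $2,304,175 | Unit 2B: $490,150

Sum of floor area: 16,091.
Pro-rata shares before constraints: Unit 1B 714,948.28; Unit 1A 1,818,300.42; Unit 2B 1,167,051.30.
Capped: Unit 2B ($490,150); balance $3,210,150 reallocated over remaining floor area 11,016.
Redistributed shares: Unit 1B 905,987.32 → $905,975; Unit 1A 2,304,162.68 → $2,304,175.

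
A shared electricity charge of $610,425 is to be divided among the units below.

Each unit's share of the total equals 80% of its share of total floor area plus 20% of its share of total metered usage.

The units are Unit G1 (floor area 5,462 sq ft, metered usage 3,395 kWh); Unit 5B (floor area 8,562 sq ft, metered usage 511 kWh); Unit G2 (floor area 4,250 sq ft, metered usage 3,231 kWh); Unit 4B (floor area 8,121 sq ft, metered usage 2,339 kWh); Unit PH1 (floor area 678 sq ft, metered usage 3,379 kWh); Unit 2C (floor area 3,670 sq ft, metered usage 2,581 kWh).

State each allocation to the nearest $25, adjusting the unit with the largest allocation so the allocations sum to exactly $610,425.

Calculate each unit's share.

Floor area total 30,743; metered usage total 15,436.
Composite weights (80% floor area + 20% metered usage): Unit G1 0.1861; Unit 5B 0.2294; Unit G2 0.1525; Unit 4B 0.2416; Unit PH1 0.0614; Unit 2C 0.1289.
Unrounded shares: Unit G1 113,613.06; Unit 5B 140,045.43; Unit G2 93,063.84; Unit 4B 147,498.17; Unit PH1 37,494.63; Unit 2C 78,709.86.
Rounded to nearest $25: Unit G1 $113,625; Unit 5B $140,050; Unit G2 $93,075; Unit 4B $147,500; Unit PH1 $37,500; Unit 2C $78,700. Sum = $610,450.
Difference $610,425 − $610,450 = −$25 applied to largest allocation (Unit 4B): Unit 4B becomes $147,475.

Unit G1: $113,625; Unit 5B: $140,050; Unit G2: $93,075; Unit 4B: $147,475; Unit PH1: $37,500; Unit 2C: $78,700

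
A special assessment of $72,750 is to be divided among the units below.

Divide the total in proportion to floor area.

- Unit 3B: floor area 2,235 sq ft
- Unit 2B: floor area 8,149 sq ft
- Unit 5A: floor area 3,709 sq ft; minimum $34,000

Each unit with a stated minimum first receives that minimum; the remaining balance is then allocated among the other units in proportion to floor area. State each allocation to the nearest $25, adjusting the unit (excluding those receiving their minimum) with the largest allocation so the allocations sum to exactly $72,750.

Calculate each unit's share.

Unit 3B: $8,350 | Unit 2B: $30,400 | Unit 5A: $34,000

Guaranteed amounts: Unit 5A $34,000. Residual $38,750.
Residual split over remaining floor area 10,384: Unit 3B 8,340.36 → $8,350; Unit 2B 30,409.64 → $30,400.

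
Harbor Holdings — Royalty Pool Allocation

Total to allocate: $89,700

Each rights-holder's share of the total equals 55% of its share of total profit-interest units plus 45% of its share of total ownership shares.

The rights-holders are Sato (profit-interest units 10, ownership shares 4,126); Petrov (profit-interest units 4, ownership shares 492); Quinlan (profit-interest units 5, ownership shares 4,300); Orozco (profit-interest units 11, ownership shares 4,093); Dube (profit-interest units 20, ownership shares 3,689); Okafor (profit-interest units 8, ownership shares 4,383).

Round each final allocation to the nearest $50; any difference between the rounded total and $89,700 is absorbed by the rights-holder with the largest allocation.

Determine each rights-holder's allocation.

Profit-interest units total 58; ownership shares total 21,083.
Combined weights (55% profit-interest units + 45% ownership shares): Sato 0.1829; Petrov 0.0484; Quinlan 0.1392; Orozco 0.1917; Dube 0.2684; Okafor 0.1694.
Unrounded shares: Sato 16,405.57; Petrov 4,344.39; Quinlan 12,485.69; Orozco 17,193.00; Dube 24,074.94; Okafor 15,196.41.
At nearest $50: Sato $16,400; Petrov $4,350; Quinlan $12,500; Orozco $17,200; Dube $24,050; Okafor $15,200. Sum = $89,700.
Rounded total matches; no reconciliation needed.

Sato: $16,400; Petrov: $4,350; Quinlan: $12,500; Orozco: $17,200; Dube: $24,050; Okafor: $15,200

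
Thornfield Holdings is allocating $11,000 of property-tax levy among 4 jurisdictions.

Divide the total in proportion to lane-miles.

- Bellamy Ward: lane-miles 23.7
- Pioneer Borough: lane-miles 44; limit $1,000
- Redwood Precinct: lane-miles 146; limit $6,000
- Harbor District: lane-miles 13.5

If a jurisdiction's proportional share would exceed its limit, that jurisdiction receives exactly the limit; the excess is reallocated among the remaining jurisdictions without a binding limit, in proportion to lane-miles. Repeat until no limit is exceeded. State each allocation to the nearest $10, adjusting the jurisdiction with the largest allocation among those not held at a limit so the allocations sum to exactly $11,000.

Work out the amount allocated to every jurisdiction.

Bellamy Ward: $2,550; Pioneer Borough: $1,000; Redwood Precinct: $6,000; Harbor District: $1,450

Total lane-miles = 227.2.
Pro-rata shares before constraints: Bellamy Ward 1,147.45; Pioneer Borough 2,130.28; Redwood Precinct 7,068.66; Harbor District 653.61.
Capped: Pioneer Borough ($1,000), Redwood Precinct ($6,000); residual $4,000 reallocated over remaining lane-miles 37.2.
Redistributed shares: Bellamy Ward 2,548.39 → $2,550; Harbor District 1,451.61 → $1,450.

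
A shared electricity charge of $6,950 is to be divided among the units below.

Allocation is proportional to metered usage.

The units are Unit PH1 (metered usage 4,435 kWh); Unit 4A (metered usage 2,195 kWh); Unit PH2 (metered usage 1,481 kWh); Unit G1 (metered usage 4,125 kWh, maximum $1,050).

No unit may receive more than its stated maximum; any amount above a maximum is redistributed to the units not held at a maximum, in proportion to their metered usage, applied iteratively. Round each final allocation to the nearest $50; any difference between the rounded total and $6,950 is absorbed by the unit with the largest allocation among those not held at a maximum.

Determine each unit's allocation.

Unit PH1: $3,200 · Unit 4A: $1,600 · Unit PH2: $1,100 · Unit G1: $1,050

Metered usage total: 12,236.
Proportional shares (ignoring caps): Unit PH1 2,519.06; Unit 4A 1,246.75; Unit PH2 841.20; Unit G1 2,342.98.
Held at cap: Unit G1 ($1,050); remaining pool $5,900 reallocated over remaining metered usage 8,111.
Redistributed shares: Unit PH1 3,226.05 → $3,250; Unit 4A 1,596.66 → $1,600; Unit PH2 1,077.29 → $1,100.
Rounding difference −$50 applied to Unit PH1 → $3,200.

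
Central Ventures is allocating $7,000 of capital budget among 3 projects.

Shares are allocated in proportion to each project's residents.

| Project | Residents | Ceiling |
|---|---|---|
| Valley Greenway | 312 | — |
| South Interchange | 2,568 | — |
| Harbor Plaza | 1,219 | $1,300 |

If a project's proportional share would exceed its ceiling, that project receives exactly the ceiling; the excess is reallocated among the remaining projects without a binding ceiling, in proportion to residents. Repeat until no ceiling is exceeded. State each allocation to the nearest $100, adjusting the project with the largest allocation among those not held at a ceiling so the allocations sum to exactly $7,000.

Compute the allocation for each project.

Residents total: 4,099.
Proportional shares (ignoring caps): Valley Greenway 532.81; South Interchange 4,385.46; Harbor Plaza 2,081.73.
Held at cap: Harbor Plaza ($1,300); residual $5,700 reallocated over remaining residents 2,880.
Remaining shares: Valley Greenway 617.50 → $600; South Interchange 5,082.50 → $5,100.

Valley Greenway: $600; South Interchange: $5,100; Harbor Plaza: $1,300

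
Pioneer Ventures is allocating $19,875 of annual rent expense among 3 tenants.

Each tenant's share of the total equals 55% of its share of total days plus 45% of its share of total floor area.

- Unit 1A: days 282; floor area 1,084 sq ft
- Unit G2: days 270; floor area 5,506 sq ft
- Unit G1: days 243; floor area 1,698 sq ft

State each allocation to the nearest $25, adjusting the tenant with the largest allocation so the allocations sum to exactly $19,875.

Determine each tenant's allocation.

Unit 1A: $5,050; Unit G2: $9,650; Unit G1: $5,175

Totals — days 795, floor area 8,288.
Composite weights (55% days + 45% floor area): Unit 1A 0.2540; Unit G2 0.4857; Unit G1 0.2603.
Proportional shares: Unit 1A 5,047.27; Unit G2 9,654.14; Unit G1 5,173.60.
Rounded to nearest $25: Unit 1A $5,050; Unit G2 $9,650; Unit G1 $5,175. Sum = $19,875.
Sum already equals the total — no adjustment.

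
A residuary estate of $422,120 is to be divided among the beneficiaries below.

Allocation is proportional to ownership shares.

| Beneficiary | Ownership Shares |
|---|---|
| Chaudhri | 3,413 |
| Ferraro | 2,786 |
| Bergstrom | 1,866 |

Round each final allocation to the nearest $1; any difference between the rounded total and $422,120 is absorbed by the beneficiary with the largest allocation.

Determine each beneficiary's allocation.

Chaudhri: $178,635; Ferraro: $145,819; Bergstrom: $97,666

Total ownership shares = 8,065.
Proportional shares: Chaudhri 3,413/8,065 × $422,120 = 178,635.53; Ferraro 2,786/8,065 × $422,120 = 145,818.51; Bergstrom 1,866/8,065 × $422,120 = 97,665.95.
At nearest $1: Chaudhri $178,636; Ferraro $145,819; Bergstrom $97,666. Sum = $422,121.
Difference $422,120 − $422,121 = −$1 applied to largest allocation (Chaudhri): Chaudhri becomes $178,635.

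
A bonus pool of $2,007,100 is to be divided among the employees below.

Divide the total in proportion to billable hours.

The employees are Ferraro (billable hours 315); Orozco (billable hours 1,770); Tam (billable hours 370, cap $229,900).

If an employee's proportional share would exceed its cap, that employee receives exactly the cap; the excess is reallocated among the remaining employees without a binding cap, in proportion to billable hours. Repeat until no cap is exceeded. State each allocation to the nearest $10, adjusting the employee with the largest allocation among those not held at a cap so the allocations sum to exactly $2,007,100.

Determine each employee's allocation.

Billable hours total: 2,455.
Pro-rata shares before constraints: Ferraro 257,530.14; Orozco 1,447,074.13; Tam 302,495.72.
Cap binds for Tam ($229,900); balance $1,777,200 reallocated over remaining billable hours 2,085.
Shares after redistribution: Ferraro 268,497.84 → $268,500; Orozco 1,508,702.16 → $1,508,700.

Ferraro: $268,500 · Orozco: $1,508,700 · Tam: $229,900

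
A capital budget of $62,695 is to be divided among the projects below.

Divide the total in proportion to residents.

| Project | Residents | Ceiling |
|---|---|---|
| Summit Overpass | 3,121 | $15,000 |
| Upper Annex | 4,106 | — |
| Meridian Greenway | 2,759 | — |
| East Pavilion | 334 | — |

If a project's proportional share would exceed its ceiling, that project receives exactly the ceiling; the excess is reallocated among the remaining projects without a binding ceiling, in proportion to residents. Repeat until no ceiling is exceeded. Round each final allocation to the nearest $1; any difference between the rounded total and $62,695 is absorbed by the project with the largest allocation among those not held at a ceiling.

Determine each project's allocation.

Summit Overpass: $15,000; Upper Annex: $27,203; Meridian Greenway: $18,279; East Pavilion: $2,213

Combined residents = 10,320.
Pro-rata shares before constraints: Summit Overpass 18,960.38; Upper Annex 24,944.35; Meridian Greenway 16,761.19; East Pavilion 2,029.08.
Held at cap: Summit Overpass ($15,000); balance $47,695 reallocated over remaining residents 7,199.
Remaining shares: Upper Annex 27,203.18 → $27,203; Meridian Greenway 18,279.00 → $18,279; East Pavilion 2,212.83 → $2,213.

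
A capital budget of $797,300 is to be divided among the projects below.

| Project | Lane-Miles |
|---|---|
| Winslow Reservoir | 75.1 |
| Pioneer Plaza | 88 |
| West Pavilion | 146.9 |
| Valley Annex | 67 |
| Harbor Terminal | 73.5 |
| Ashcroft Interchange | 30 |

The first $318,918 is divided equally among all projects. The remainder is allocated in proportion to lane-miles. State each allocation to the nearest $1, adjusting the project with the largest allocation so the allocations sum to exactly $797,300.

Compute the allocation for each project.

Winslow Reservoir: $127,922 | Pioneer Plaza: $140,765 | West Pavilion: $199,405 | Valley Annex: $119,858 | Harbor Terminal: $126,329 | Ashcroft Interchange: $83,021

$318,918 shared equally gives $53,153 per project.
Remainder $478,382 by lane-miles (total 480.5): Winslow Reservoir 74,768.97 → $74,769; Pioneer Plaza 87,612.10 → $87,612; West Pavilion 146,252.48 → $146,252; Valley Annex 66,704.67 → $66,705; Harbor Terminal 73,176.02 → $73,176; Ashcroft Interchange 29,867.76 → $29,868.
Totals: Winslow Reservoir $53,153 + $74,769 = $127,922; Pioneer Plaza $53,153 + $87,612 = $140,765; West Pavilion $53,153 + $146,252 = $199,405; Valley Annex $53,153 + $66,705 = $119,858; Harbor Terminal $53,153 + $73,176 = $126,329; Ashcroft Interchange $53,153 + $29,868 = $83,021.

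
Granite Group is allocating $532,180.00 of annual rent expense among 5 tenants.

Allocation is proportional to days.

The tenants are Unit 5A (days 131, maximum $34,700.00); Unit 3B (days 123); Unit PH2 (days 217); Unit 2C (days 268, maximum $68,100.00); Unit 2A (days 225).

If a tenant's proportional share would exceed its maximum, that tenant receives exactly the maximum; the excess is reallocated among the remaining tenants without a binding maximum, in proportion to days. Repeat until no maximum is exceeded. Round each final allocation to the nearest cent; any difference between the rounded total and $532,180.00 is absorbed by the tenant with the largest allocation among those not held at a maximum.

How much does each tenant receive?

Unit 5A: $34,700.00; Unit 3B: $93,475.65; Unit PH2: $164,912.32; Unit 2C: $68,100.00; Unit 2A: $170,992.03

Sum of days: 964.
Proportional shares (ignoring caps): Unit 5A 72,319.0664; Unit 3B 67,902.6349; Unit PH2 119,795.7054; Unit 2C 147,950.4564; Unit 2A 124,212.1369.
Cap binds for Unit 5A ($34,700.00), Unit 2C ($68,100.00); residual $429,380.00 reallocated over remaining days 565.
Shares after redistribution: Unit 3B 93,475.6460 → $93,475.65; Unit PH2 164,912.3186 → $164,912.32; Unit 2A 170,992.0354 → $170,992.04.
Rounding difference −$0.01 applied to Unit 2A → $170,992.03.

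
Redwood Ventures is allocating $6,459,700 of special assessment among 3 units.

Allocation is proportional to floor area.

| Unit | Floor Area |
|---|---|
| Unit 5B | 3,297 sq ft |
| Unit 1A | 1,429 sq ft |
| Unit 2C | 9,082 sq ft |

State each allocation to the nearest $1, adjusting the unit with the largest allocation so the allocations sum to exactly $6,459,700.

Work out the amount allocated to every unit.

Sum of floor area: 13,808.
Raw shares: Unit 5B 3,297/13,808 × $6,459,700 = 1,542,412.43; Unit 1A 1,429/13,808 × $6,459,700 = 668,519.07; Unit 2C 9,082/13,808 × $6,459,700 = 4,248,768.497.
After rounding ($1): Unit 5B $1,542,412; Unit 1A $668,519; Unit 2C $4,248,768. Sum = $6,459,699.
Difference $6,459,700 − $6,459,699 = +$1 applied to largest allocation (Unit 2C): Unit 2C becomes $4,248,769.

Unit 5B: $1,542,412 | Unit 1A: $668,519 | Unit 2C: $4,248,769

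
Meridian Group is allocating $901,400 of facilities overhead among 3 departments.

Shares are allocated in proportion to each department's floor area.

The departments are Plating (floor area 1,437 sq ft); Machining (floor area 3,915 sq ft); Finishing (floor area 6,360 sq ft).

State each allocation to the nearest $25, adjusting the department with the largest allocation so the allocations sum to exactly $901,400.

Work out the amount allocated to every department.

Total floor area = 11,712.
Raw shares: Plating 1,437/11,712 × $901,400 = 110,596.98; Machining 3,915/11,712 × $901,400 = 301,313.27; Finishing 6,360/11,712 × $901,400 = 489,489.75.
Rounded to nearest $25: Plating $110,600; Machining $301,325; Finishing $489,500. Sum = $901,425.
Difference $901,400 − $901,425 = −$25 applied to largest allocation (Finishing): Finishing becomes $489,475.

Plating: $110,600 | Machining: $301,325 | Finishing: $489,475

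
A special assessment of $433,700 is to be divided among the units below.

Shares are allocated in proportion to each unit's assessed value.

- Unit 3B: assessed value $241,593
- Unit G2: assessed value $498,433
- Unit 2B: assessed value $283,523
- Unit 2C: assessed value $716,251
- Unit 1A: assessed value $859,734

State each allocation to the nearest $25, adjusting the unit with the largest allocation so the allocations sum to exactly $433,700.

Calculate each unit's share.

Sum of assessed value: 2,599,534.
Proportional shares: Unit 3B 241,593/2,599,534 × $433,700 = 40,306.80; Unit G2 498,433/2,599,534 × $433,700 = 83,157.36; Unit 2B 283,523/2,599,534 × $433,700 = 47,302.30; Unit 2C 716,251/2,599,534 × $433,700 = 119,497.59; Unit 1A 859,734/2,599,534 × $433,700 = 143,435.95.
After rounding ($25): Unit 3B $40,300; Unit G2 $83,150; Unit 2B $47,300; Unit 2C $119,500; Unit 1A $143,425. Sum = $433,675.
Difference $433,700 − $433,675 = +$25 applied to largest allocation (Unit 1A): Unit 1A becomes $143,450.

Unit 3B: $40,300 · Unit G2: $83,150 · Unit 2B: $47,300 · Unit 2C: $119,500 · Unit 1A: $143,450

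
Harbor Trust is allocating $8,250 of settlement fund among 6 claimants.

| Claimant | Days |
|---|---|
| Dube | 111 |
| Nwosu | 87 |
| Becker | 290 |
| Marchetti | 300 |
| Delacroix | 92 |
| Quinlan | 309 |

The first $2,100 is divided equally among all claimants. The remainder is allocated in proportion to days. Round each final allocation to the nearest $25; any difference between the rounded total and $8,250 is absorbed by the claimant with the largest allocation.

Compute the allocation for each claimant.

Dube: $925 | Nwosu: $800 | Becker: $1,850 | Marchetti: $1,900 | Delacroix: $825 | Quinlan: $1,950

Equal tier: $2,100 ÷ 6 = $350 apiece.
Remainder $6,150 by days (total 1,189): Dube 574.14 → $575; Nwosu 450.00 → $450; Becker 1,500.00 → $1,500; Marchetti 1,551.72 → $1,550; Delacroix 475.86 → $475; Quinlan 1,598.28 → $1,600.
Totals: Dube $350 + $575 = $925; Nwosu $350 + $450 = $800; Becker $350 + $1,500 = $1,850; Marchetti $350 + $1,550 = $1,900; Delacroix $350 + $475 = $825; Quinlan $350 + $1,600 = $1,950.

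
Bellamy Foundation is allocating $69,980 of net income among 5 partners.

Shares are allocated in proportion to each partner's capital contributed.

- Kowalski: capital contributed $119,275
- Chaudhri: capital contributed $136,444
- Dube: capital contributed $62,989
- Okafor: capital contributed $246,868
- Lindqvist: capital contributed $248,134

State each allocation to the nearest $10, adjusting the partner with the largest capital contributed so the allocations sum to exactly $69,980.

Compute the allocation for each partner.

Kowalski: $10,260; Chaudhri: $11,730; Dube: $5,420; Okafor: $21,230; Lindqvist: $21,340

Combined capital contributed = 119,275 + 136,444 + 62,989 + 246,868 + 248,134 = 813,710.
Raw shares: Kowalski 10,257.79; Chaudhri 11,734.34; Dube 5,417.13; Okafor 21,230.93; Lindqvist 21,339.81.
Rounded to nearest $10: Kowalski $10,260; Chaudhri $11,730; Dube $5,420; Okafor $21,230; Lindqvist $21,340. Sum = $69,980.
Sum already equals the total — no adjustment.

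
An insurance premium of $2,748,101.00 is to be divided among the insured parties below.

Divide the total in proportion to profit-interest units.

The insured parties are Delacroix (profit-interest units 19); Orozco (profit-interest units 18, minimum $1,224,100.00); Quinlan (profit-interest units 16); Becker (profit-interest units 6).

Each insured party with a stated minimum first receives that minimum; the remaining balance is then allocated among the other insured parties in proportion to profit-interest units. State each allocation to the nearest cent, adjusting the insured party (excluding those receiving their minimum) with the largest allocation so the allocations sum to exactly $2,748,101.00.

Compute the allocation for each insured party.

Delacroix: $706,244.36 | Orozco: $1,224,100.00 | Quinlan: $594,732.10 | Becker: $223,024.54

Guaranteed amounts: Orozco $1,224,100.00. Remaining pool $1,524,001.00.
Remaining pool split over remaining profit-interest units 41: Delacroix 706,244.3659 → $706,244.37; Quinlan 594,732.0976 → $594,732.10; Becker 223,024.5366 → $223,024.54.
Rounding difference −$0.01 applied to Delacroix → $706,244.36.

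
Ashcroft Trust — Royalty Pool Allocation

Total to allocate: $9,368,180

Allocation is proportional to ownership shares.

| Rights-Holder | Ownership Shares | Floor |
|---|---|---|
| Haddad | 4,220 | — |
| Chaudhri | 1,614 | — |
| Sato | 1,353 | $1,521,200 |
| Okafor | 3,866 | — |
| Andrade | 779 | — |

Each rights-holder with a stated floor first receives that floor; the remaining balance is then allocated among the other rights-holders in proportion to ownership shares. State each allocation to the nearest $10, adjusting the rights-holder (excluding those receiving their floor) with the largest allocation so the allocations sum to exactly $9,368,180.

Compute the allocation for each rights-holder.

Haddad: $3,160,060 | Chaudhri: $1,208,610 | Sato: $1,521,200 | Okafor: $2,894,970 | Andrade: $583,340

Guaranteed amounts: Sato $1,521,200. Balance $7,846,980.
Balance split over remaining ownership shares 10,479: Haddad 3,160,058.75 → $3,160,060; Chaudhri 1,208,610.15 → $1,208,610; Okafor 2,894,973.25 → $2,894,970; Andrade 583,337.86 → $583,340.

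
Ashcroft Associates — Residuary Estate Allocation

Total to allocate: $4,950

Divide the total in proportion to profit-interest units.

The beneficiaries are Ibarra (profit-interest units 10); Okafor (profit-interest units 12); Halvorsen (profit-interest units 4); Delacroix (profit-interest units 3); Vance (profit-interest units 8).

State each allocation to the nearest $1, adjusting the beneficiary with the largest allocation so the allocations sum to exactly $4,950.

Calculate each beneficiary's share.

Ibarra: $1,338; Okafor: $1,606; Halvorsen: $535; Delacroix: $401; Vance: $1,070

Profit-interest units total: 37.
Pro-rata amounts: Ibarra 10/37 × $4,950 = 1,337.84; Okafor 12/37 × $4,950 = 1,605.41; Halvorsen 4/37 × $4,950 = 535.14; Delacroix 3/37 × $4,950 = 401.35; Vance 8/37 × $4,950 = 1,070.27.
After rounding ($1): Ibarra $1,338; Okafor $1,605; Halvorsen $535; Delacroix $401; Vance $1,070. Sum = $4,949.
Difference $4,950 − $4,949 = +$1 applied to largest allocation (Okafor): Okafor becomes $1,606.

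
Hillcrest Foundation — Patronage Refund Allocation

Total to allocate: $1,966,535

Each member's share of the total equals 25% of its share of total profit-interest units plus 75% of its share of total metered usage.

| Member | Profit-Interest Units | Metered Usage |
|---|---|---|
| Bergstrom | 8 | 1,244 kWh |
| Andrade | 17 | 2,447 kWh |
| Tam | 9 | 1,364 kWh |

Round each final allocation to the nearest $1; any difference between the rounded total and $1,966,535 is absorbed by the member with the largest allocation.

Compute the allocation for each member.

Bergstrom: $478,641 · Andrade: $959,780 · Tam: $528,114

Totals — profit-interest units 34, metered usage 5,055.
Composite weights (25% profit-interest units + 75% metered usage): Bergstrom 0.2434; Andrade 0.4881; Tam 0.2686.
Unrounded shares: Bergstrom 478,641.37; Andrade 959,779.95; Tam 528,113.68.
After rounding ($1): Bergstrom $478,641; Andrade $959,780; Tam $528,114. Sum = $1,966,535.
No rounding difference to absorb.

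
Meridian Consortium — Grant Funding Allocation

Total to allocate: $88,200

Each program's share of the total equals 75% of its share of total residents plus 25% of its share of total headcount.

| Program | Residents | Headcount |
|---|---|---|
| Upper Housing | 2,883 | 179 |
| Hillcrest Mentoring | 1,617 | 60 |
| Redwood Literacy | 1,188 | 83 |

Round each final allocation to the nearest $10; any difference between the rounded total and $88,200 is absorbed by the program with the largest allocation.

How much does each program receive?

Residents total 5,688; headcount total 322.
Combined weights (75% residents + 25% headcount): Upper Housing 0.5191; Hillcrest Mentoring 0.2598; Redwood Literacy 0.2211.
Pro-rata amounts: Upper Housing 45,786.17; Hillcrest Mentoring 22,914.00; Redwood Literacy 19,499.83.
At nearest $10: Upper Housing $45,790; Hillcrest Mentoring $22,910; Redwood Literacy $19,500. Sum = $88,200.
Sum already equals the total — no adjustment.

Upper Housing: $45,790 | Hillcrest Mentoring: $22,910 | Redwood Literacy: $19,500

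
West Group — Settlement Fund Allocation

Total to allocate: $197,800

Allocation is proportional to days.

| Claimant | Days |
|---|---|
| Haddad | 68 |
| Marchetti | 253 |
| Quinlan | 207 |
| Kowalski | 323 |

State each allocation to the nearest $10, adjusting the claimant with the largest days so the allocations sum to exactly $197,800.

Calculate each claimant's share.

Haddad: $15,810; Marchetti: $58,810; Quinlan: $48,110; Kowalski: $75,070

Sum of days: 851.
Proportional shares: Haddad 68/851 × $197,800 = 15,805.41; Marchetti 253/851 × $197,800 = 58,805.41; Quinlan 207/851 × $197,800 = 48,113.51; Kowalski 323/851 × $197,800 = 75,075.68.
After rounding ($10): Haddad $15,810; Marchetti $58,810; Quinlan $48,110; Kowalski $75,080. Sum = $197,810.
Difference $197,800 − $197,810 = −$10 applied to largest days (Kowalski): Kowalski becomes $75,070.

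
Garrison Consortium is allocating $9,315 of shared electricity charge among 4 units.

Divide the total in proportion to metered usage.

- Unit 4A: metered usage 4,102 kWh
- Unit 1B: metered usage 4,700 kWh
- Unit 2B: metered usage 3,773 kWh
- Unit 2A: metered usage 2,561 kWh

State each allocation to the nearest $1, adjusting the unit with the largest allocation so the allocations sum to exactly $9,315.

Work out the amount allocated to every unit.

Unit 4A: $2,524; Unit 1B: $2,893; Unit 2B: $2,322; Unit 2A: $1,576

Sum of metered usage: 15,136.
Unrounded shares: Unit 4A 4,102/15,136 × $9,315 = 2,524.45; Unit 1B 4,700/15,136 × $9,315 = 2,892.47; Unit 2B 3,773/15,136 × $9,315 = 2,321.98; Unit 2A 2,561/15,136 × $9,315 = 1,576.09.
Rounded to nearest $1: Unit 4A $2,524; Unit 1B $2,892; Unit 2B $2,322; Unit 2A $1,576. Sum = $9,314.
Difference $9,315 − $9,314 = +$1 applied to largest allocation (Unit 1B): Unit 1B becomes $2,893.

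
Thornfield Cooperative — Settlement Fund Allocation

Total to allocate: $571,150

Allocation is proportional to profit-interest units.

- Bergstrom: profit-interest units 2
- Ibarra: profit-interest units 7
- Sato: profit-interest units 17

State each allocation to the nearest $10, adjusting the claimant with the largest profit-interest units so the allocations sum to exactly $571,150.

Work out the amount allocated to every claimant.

Profit-interest units total: 26.
Unrounded shares: Bergstrom 2/26 × $571,150 = 43,934.62; Ibarra 7/26 × $571,150 = 153,771.15; Sato 17/26 × $571,150 = 373,444.23.
After rounding ($10): Bergstrom $43,930; Ibarra $153,770; Sato $373,440. Sum = $571,140.
Difference $571,150 − $571,140 = +$10 applied to largest profit-interest units (Sato): Sato becomes $373,450.

Bergstrom: $43,930; Ibarra: $153,770; Sato: $373,450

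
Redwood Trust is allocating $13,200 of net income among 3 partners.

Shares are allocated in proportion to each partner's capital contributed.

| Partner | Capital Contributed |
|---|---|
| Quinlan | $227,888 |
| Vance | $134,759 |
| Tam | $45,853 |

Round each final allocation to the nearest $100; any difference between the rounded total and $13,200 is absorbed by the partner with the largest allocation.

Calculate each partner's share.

Sum of capital contributed: 408,500.
Pro-rata amounts: Quinlan 227,888/408,500 × $13,200 = 7,363.82; Vance 134,759/408,500 × $13,200 = 4,354.51; Tam 45,853/408,500 × $13,200 = 1,481.66.
At nearest $100: Quinlan $7,400; Vance $4,400; Tam $1,500. Sum = $13,300.
Difference $13,200 − $13,300 = −$100 applied to largest allocation (Quinlan): Quinlan becomes $7,300.

Quinlan: $7,300 · Vance: $4,400 · Tam: $1,500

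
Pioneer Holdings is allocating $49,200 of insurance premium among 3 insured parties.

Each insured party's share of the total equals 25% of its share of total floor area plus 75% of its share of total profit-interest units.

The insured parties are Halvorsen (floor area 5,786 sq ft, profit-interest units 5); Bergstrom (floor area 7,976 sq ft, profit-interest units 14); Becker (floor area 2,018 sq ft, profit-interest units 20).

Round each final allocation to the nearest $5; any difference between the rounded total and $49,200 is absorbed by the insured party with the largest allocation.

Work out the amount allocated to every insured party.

Halvorsen: $9,240 · Bergstrom: $19,465 · Becker: $20,495

Floor area total 15,780; profit-interest units total 39.
Composite weights (25% floor area + 75% profit-interest units): Halvorsen 0.1878; Bergstrom 0.3956; Becker 0.4166.
Pro-rata amounts: Halvorsen 9,240.77; Bergstrom 19,463.19; Becker 20,496.04.
At nearest $5: Halvorsen $9,240; Bergstrom $19,465; Becker $20,495. Sum = $49,200.
No rounding difference to absorb.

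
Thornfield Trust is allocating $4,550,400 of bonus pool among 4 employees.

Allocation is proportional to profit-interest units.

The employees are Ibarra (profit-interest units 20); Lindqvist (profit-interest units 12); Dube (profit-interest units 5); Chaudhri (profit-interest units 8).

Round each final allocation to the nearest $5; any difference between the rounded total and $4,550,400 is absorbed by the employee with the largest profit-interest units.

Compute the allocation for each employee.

Ibarra: $2,022,400 · Lindqvist: $1,213,440 · Dube: $505,600 · Chaudhri: $808,960

Combined profit-interest units = 20 + 12 + 5 + 8 = 45.
Unrounded shares: Ibarra 2,022,400.00; Lindqvist 1,213,440.00; Dube 505,600.00; Chaudhri 808,960.00.
At nearest $5: Ibarra $2,022,400; Lindqvist $1,213,440; Dube $505,600; Chaudhri $808,960. Sum = $4,550,400.
No rounding difference to absorb.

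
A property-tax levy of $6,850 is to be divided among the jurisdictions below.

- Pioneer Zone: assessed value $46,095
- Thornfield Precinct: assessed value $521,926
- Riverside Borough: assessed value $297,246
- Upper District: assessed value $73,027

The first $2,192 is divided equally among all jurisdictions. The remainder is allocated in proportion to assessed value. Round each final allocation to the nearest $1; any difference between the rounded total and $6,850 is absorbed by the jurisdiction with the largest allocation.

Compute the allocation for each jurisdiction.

Pioneer Zone: $777 · Thornfield Precinct: $3,138 · Riverside Borough: $2,024 · Upper District: $911

First tranche $2,192 split equally: $548 each.
Remainder $4,658 by assessed value (total 938,294): Pioneer Zone 228.83 → $229; Thornfield Precinct 2,591.01 → $2,591; Riverside Borough 1,475.63 → $1,476; Upper District 362.53 → $363.
Rounding difference −$1 on remainder applied to Thornfield Precinct.
Totals: Pioneer Zone $548 + $229 = $777; Thornfield Precinct $548 + $2,590 = $3,138; Riverside Borough $548 + $1,476 = $2,024; Upper District $548 + $363 = $911.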